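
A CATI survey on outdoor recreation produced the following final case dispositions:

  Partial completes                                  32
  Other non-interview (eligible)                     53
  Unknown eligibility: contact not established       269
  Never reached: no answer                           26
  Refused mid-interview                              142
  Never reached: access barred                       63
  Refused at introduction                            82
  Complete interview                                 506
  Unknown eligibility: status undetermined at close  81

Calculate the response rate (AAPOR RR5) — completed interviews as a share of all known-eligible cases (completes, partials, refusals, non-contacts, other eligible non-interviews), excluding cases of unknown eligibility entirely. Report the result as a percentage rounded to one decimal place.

56.0%

Refused = 82 + 142 = 224
Never reached = 26 + 63 = 89
Eligibility not determined = 269 + 81 = 350
Num = 506
Denominator = 506 + 32 + 224 + 89 + 53 = 904
RR5 = 506 / 904 = 0.5597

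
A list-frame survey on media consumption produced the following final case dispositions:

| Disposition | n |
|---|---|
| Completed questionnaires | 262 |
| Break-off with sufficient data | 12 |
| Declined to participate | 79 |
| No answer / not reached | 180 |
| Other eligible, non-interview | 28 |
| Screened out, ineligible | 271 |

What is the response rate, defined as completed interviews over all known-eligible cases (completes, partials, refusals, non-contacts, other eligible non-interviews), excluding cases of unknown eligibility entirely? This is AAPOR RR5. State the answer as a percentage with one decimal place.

46.7%

Num → 262
Denominator → 262 + 12 + 79 + 180 + 28 = 561
RR5 = 262 / 561 = 0.4670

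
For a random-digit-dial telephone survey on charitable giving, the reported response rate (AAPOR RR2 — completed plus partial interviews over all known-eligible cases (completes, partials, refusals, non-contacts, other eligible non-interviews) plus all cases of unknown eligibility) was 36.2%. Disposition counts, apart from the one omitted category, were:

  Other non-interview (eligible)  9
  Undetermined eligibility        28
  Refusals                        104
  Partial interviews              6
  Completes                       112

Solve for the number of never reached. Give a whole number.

67

Top: 112 + 6 = 118
RR2 = 118 / D = 0.362
D = 118 / 0.362 = 326.0
Remaining denominator categories sum to 259
never reached = 326.0 − 259 ≈ 67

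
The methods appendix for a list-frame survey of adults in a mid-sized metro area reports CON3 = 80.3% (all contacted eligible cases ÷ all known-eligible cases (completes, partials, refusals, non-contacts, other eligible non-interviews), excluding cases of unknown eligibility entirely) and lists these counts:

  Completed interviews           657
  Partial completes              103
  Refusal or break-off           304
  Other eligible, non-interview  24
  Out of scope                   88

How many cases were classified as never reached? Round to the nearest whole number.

Top = 657 + 103 + 304 + 24 = 1088
CON3 = 1088 / D = 0.803
D = 1088 / 0.803 = 1354.9
Other denominator terms total 1088
never reached = 1354.9 − 1088 ≈ 267

267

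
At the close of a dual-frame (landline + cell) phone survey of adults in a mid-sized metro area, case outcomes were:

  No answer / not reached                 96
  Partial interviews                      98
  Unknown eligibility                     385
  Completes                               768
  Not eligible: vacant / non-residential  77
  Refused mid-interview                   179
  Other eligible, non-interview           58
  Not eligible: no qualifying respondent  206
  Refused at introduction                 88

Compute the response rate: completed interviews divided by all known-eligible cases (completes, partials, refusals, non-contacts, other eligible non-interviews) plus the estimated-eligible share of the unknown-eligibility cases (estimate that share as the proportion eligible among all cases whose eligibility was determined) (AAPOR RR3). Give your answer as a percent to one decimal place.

47.9%

Refused = 88 + 179 = 267
Not eligible = 206 + 77 = 283
Numerator → 768
Eligible (known) → 768 + 98 + 267 + 96 + 58 = 1287
e = 1287 / (1287 + 283) = 1287 / 1570 = 0.8197
e × U → 0.8197 × 385 = 315.58
Denominator → 1287 + 315.58 = 1602.58
RR3 = 768 / 1602.58 = 0.4792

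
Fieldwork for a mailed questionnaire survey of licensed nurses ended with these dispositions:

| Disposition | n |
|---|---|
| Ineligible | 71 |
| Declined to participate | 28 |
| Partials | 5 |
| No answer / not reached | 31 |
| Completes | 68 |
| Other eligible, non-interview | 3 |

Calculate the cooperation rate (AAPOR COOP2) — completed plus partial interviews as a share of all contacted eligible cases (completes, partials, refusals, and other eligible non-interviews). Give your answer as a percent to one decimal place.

Top → 68 + 5 = 73
Denom → 68 + 5 + 28 + 3 = 104
COOP2 = 73 / 104 = 0.7019

70.2%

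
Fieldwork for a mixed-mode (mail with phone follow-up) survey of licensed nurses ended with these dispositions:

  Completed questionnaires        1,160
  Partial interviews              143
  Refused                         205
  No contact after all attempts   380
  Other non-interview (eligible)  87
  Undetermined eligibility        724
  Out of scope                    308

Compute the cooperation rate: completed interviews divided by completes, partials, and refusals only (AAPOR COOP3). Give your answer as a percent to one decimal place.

76.9%

Num = 1160
Base = 1160 + 143 + 205 = 1508
COOP3 = 1160 / 1508 = 0.7692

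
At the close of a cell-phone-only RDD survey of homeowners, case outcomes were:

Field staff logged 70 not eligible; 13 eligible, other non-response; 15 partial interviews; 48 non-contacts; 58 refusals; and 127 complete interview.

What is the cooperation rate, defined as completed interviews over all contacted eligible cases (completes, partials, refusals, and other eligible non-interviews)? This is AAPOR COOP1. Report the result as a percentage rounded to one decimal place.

59.6%

Num → 127
Denominator → 127 + 15 + 58 + 13 = 213
COOP1 = 127 / 213 = 0.5962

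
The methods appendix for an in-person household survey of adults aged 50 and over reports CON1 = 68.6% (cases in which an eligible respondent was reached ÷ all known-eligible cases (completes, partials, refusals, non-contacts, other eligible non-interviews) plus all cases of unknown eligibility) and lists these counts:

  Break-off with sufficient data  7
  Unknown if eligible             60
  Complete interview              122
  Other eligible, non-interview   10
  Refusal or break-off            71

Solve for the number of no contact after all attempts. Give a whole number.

Numerator: 122 + 7 + 71 + 10 = 210
CON1 = 210 / D = 0.686
D = 210 / 0.686 = 306.1
Rest of base = 270
no contact after all attempts = 306.1 − 270 ≈ 36

36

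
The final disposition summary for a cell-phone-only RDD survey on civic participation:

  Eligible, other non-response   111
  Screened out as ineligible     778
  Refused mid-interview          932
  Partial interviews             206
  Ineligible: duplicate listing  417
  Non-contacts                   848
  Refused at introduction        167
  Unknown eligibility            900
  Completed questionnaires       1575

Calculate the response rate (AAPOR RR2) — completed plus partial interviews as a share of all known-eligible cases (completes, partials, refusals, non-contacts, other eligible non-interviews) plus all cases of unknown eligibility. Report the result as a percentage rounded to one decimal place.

Declined to participate = 167 + 932 = 1099
Not eligible = 778 + 417 = 1195
Num = 1575 + 206 = 1781
Denominator = 1575 + 206 + 1099 + 848 + 111 + 900 = 4739
RR2 = 1781 / 4739 = 0.3758

37.6%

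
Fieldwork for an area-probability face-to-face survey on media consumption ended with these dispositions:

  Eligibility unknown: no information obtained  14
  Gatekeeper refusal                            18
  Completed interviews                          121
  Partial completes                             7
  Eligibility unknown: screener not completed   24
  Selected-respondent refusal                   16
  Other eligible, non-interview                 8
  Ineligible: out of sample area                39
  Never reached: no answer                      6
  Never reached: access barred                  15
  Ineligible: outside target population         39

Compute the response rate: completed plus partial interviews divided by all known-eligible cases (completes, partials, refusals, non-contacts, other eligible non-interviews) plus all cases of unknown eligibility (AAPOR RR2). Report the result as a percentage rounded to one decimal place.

55.9%

Refused = 18 + 16 = 34
No contact after all attempts = 6 + 15 = 21
Eligibility not determined = 24 + 14 = 38
Ineligible = 39 + 39 = 78
Numerator: 121 + 7 = 128
Denominator: 121 + 7 + 34 + 21 + 8 + 38 = 229
RR2 = 128 / 229 = 0.5590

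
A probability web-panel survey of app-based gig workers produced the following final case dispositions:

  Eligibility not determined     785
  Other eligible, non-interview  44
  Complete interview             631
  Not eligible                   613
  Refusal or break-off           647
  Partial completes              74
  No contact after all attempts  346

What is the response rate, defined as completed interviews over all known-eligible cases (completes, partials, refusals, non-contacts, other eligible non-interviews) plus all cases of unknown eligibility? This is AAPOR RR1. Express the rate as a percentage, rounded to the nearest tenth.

25.0%

Num = 631
Base = 631 + 74 + 647 + 346 + 44 + 785 = 2527
RR1 = 631 / 2527 = 0.2497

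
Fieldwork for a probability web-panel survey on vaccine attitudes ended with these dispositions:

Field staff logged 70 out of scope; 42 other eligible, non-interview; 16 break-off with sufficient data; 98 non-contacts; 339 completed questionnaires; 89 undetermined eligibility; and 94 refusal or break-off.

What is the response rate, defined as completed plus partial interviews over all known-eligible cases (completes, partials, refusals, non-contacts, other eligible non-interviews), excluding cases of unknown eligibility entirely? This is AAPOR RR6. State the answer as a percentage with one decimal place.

60.3%

Top = 339 + 16 = 355
Denom = 339 + 16 + 94 + 98 + 42 = 589
RR6 = 355 / 589 = 0.6027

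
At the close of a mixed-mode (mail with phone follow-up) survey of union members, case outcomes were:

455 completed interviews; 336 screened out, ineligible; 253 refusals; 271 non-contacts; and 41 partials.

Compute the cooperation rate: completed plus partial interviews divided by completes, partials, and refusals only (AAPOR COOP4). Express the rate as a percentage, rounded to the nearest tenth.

66.2%

Num = 455 + 41 = 496
Denom = 455 + 41 + 253 = 749
COOP4 = 496 / 749 = 0.6622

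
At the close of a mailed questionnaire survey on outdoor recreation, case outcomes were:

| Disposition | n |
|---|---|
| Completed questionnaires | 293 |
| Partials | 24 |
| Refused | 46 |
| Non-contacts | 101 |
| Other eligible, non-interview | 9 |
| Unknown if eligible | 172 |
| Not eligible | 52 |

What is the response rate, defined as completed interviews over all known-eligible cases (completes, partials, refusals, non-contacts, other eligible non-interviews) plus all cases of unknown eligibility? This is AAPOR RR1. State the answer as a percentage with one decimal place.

Top = 293
Denominator = 293 + 24 + 46 + 101 + 9 + 172 = 645
RR1 = 293 / 645 = 0.4543

45.4%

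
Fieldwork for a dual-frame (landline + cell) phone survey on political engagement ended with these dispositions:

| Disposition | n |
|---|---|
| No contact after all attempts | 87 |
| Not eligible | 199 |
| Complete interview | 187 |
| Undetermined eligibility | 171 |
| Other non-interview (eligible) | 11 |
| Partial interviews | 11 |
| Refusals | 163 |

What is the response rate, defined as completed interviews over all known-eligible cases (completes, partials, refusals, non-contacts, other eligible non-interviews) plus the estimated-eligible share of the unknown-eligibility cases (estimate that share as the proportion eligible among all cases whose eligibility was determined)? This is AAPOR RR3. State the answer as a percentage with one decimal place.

Top: 187
Known eligible: 187 + 11 + 163 + 87 + 11 = 459
e = 459 / (459 + 199) = 459 / 658 = 0.6976
Estimated eligible among unknowns: 0.6976 × 171 = 119.29
Denom: 459 + 119.29 = 578.29
RR3 = 187 / 578.29 = 0.3234

32.3%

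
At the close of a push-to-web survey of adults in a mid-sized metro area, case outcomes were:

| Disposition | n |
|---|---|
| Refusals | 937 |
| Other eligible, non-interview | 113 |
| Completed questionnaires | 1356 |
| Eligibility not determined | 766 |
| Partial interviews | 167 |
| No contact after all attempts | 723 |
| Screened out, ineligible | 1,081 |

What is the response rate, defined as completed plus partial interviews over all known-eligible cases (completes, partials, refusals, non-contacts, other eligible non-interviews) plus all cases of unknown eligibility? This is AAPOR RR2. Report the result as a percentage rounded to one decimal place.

Numerator: 1356 + 167 = 1523
Denominator: 1356 + 167 + 937 + 723 + 113 + 766 = 4062
RR2 = 1523 / 4062 = 0.3749

37.5%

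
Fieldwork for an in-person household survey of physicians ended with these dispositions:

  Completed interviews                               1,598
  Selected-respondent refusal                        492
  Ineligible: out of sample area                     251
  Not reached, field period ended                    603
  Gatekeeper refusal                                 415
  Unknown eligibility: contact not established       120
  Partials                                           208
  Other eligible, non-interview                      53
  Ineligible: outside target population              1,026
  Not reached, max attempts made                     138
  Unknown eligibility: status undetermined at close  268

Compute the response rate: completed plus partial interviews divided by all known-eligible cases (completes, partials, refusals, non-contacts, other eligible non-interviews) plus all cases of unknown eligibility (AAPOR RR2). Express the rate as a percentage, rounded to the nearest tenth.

Declined to participate = 415 + 492 = 907
Non-contacts = 603 + 138 = 741
Unknown if eligible = 120 + 268 = 388
Screened out, ineligible = 1026 + 251 = 1277
Numerator → 1598 + 208 = 1806
Denom → 1598 + 208 + 907 + 741 + 53 + 388 = 3895
RR2 = 1806 / 3895 = 0.4637

46.4%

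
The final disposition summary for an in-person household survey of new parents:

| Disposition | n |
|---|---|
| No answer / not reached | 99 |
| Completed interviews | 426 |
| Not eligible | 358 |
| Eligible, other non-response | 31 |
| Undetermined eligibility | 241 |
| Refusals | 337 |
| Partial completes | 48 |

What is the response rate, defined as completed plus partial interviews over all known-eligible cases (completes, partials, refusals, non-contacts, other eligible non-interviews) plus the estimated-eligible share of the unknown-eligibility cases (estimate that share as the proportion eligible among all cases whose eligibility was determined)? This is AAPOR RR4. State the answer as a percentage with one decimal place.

42.5%

Numerator → 426 + 48 = 474
Determined eligible → 426 + 48 + 337 + 99 + 31 = 941
e = 941 / (941 + 358) = 941 / 1299 = 0.7244
e × U → 0.7244 × 241 = 174.58
Base → 941 + 174.58 = 1115.58
RR4 = 474 / 1115.58 = 0.4249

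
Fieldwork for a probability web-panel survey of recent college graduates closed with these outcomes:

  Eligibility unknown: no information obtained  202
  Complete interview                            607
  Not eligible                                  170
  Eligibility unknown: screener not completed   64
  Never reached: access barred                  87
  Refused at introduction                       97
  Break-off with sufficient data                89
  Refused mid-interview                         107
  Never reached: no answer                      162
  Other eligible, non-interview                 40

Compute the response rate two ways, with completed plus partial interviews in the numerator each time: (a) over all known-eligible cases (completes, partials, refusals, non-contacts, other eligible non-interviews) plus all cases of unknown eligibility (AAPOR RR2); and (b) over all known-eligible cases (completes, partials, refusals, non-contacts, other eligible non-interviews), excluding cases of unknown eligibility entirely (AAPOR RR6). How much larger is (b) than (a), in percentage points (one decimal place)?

Refused = 97 + 107 = 204
Never reached = 162 + 87 = 249
Unknown if eligible = 64 + 202 = 266
Top → 607 + 89 = 696
Base → 607 + 89 + 204 + 249 + 40 + 266 = 1455
RR2 = 696 / 1455 = 0.4784
Base → 607 + 89 + 204 + 249 + 40 = 1189
RR6 = 696 / 1189 = 0.5854
Difference = 58.54 − 47.84 = 10.70 percentage points

10.7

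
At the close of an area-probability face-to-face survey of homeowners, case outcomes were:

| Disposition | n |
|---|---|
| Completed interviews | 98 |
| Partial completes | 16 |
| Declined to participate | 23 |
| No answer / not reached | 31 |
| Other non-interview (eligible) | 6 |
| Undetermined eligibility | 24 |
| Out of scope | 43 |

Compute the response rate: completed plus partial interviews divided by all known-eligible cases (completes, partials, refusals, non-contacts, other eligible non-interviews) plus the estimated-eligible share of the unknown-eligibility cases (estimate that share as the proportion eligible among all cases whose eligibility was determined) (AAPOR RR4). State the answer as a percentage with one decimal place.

59.0%

Top = 98 + 16 = 114
Determined eligible = 98 + 16 + 23 + 31 + 6 = 174
e = 174 / (174 + 43) = 174 / 217 = 0.8018
Eligible share of unknowns = 0.8018 × 24 = 19.24
Base = 174 + 19.24 = 193.24
RR4 = 114 / 193.24 = 0.5899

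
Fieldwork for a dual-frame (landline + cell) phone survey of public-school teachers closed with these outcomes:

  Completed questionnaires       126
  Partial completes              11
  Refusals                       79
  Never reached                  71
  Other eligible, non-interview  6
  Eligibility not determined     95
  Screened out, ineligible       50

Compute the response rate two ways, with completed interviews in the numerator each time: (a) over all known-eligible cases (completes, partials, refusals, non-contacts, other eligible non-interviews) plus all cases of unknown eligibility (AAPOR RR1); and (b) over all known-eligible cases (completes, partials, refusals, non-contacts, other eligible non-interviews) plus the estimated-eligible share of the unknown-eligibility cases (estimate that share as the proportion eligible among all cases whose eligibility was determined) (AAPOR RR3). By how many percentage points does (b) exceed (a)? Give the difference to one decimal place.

1.2

Top = 126
Denominator = 126 + 11 + 79 + 71 + 6 + 95 = 388
RR1 = 126 / 388 = 0.3247
Eligible (known) = 126 + 11 + 79 + 71 + 6 = 293
e = 293 / (293 + 50) = 293 / 343 = 0.8542
Eligible share of unknowns = 0.8542 × 95 = 81.15
Denominator = 293 + 81.15 = 374.15
RR3 = 126 / 374.15 = 0.3368
Difference = 33.68 − 32.47 = 1.21 percentage points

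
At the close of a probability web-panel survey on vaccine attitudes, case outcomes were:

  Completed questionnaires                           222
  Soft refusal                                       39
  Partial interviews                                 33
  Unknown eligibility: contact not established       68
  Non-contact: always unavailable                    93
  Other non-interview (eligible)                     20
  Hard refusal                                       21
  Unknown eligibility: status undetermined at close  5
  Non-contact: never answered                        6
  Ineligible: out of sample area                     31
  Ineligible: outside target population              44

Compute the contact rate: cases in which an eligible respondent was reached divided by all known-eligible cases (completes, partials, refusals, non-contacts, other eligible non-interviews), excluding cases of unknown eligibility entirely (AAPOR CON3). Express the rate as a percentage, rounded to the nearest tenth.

77.2%

Declined to participate = 21 + 39 = 60
Non-contacts = 6 + 93 = 99
Eligibility not determined = 68 + 5 = 73
Ineligible = 44 + 31 = 75
Numerator → 222 + 33 + 60 + 20 = 335
Base → 222 + 33 + 60 + 99 + 20 = 434
CON3 = 335 / 434 = 0.7719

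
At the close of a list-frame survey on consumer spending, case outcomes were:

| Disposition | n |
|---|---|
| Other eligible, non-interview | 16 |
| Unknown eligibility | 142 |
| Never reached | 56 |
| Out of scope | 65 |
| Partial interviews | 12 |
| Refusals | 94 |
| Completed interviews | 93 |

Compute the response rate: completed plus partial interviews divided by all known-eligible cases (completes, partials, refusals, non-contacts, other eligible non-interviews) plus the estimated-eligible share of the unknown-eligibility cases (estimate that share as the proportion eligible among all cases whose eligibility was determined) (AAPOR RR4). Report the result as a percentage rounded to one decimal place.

Numerator = 93 + 12 = 105
Eligible (known) = 93 + 12 + 94 + 56 + 16 = 271
e = 271 / (271 + 65) = 271 / 336 = 0.8065
Eligible share of unknowns = 0.8065 × 142 = 114.52
Base = 271 + 114.52 = 385.52
RR4 = 105 / 385.52 = 0.2724

27.2%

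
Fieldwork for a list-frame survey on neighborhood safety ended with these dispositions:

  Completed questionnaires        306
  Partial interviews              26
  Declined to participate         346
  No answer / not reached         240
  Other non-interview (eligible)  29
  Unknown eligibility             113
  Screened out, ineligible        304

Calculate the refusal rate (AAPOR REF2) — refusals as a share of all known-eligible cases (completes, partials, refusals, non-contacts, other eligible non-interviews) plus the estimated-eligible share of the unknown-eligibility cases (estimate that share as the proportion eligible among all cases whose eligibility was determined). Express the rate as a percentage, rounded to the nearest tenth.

Numerator: 346
Determined eligible: 306 + 26 + 346 + 240 + 29 = 947
e = 947 / (947 + 304) = 947 / 1251 = 0.7570
e × U: 0.7570 × 113 = 85.54
Denom: 947 + 85.54 = 1032.54
REF2 = 346 / 1032.54 = 0.3351

33.5%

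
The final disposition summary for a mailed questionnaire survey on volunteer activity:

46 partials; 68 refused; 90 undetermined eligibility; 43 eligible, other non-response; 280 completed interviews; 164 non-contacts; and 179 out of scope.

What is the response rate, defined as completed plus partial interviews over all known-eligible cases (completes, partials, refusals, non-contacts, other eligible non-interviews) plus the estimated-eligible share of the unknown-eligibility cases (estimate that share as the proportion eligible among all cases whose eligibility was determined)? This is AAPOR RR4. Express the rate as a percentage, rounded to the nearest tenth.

48.6%

Numerator = 280 + 46 = 326
Determined eligible = 280 + 46 + 68 + 164 + 43 = 601
e = 601 / (601 + 179) = 601 / 780 = 0.7705
e × U = 0.7705 × 90 = 69.34
Denom = 601 + 69.34 = 670.34
RR4 = 326 / 670.34 = 0.4863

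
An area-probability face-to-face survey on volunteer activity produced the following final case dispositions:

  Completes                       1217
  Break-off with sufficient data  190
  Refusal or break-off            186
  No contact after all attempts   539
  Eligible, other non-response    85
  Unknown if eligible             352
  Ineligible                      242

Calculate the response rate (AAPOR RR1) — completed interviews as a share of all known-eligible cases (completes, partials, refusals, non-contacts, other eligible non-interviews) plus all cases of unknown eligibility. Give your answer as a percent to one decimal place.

47.4%

Numerator = 1217
Denom = 1217 + 190 + 186 + 539 + 85 + 352 = 2569
RR1 = 1217 / 2569 = 0.4737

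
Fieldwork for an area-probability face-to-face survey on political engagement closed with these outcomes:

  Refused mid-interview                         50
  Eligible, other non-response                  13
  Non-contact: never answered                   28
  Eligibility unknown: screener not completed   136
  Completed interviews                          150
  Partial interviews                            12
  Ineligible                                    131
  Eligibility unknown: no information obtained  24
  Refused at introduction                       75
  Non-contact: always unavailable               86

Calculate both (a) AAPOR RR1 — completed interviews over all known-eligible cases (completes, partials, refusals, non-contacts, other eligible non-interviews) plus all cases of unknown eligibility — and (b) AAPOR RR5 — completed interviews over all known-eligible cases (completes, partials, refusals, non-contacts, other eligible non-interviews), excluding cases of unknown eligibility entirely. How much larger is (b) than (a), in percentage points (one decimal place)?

10.1

Declined to participate = 75 + 50 = 125
No contact after all attempts = 28 + 86 = 114
Undetermined eligibility = 136 + 24 = 160
Numerator → 150
Denominator → 150 + 12 + 125 + 114 + 13 + 160 = 574
RR1 = 150 / 574 = 0.2613
Denominator → 150 + 12 + 125 + 114 + 13 = 414
RR5 = 150 / 414 = 0.3623
Difference = 36.23 − 26.13 = 10.10 percentage points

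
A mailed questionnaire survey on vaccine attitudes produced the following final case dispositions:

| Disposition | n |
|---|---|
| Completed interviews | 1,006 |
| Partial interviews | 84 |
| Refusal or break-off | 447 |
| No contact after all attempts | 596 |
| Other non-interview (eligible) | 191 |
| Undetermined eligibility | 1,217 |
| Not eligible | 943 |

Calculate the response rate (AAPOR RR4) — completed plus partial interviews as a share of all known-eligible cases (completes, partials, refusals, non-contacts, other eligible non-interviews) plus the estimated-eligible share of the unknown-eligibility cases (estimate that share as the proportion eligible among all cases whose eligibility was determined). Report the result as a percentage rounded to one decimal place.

Num: 1006 + 84 = 1090
Eligible (known): 1006 + 84 + 447 + 596 + 191 = 2324
e = 2324 / (2324 + 943) = 2324 / 3267 = 0.7114
e × U: 0.7114 × 1217 = 865.77
Denom: 2324 + 865.77 = 3189.77
RR4 = 1090 / 3189.77 = 0.3417

34.2%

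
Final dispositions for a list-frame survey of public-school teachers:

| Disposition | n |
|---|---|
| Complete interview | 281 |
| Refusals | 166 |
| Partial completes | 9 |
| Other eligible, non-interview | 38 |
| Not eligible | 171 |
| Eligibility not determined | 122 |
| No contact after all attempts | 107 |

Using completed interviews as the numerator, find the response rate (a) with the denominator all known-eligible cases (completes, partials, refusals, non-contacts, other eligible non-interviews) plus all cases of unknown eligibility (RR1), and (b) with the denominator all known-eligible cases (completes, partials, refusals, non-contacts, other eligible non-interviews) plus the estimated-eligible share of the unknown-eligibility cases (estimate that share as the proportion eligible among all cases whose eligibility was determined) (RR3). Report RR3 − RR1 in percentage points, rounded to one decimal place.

Numerator: 281
Base: 281 + 9 + 166 + 107 + 38 + 122 = 723
RR1 = 281 / 723 = 0.3887
Eligible (known): 281 + 9 + 166 + 107 + 38 = 601
e = 601 / (601 + 171) = 601 / 772 = 0.7785
Estimated eligible among unknowns: 0.7785 × 122 = 94.98
Base: 601 + 94.98 = 695.98
RR3 = 281 / 695.98 = 0.4037
Difference = 40.37 − 38.87 = 1.50 percentage points

1.5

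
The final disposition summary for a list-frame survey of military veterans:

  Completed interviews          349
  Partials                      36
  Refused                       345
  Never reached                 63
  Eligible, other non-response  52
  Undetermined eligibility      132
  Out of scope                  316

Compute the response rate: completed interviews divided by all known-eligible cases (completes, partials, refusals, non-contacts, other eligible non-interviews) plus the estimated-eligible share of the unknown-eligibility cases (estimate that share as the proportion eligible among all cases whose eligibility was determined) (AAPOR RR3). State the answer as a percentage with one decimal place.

Top → 349
Eligible (known) → 349 + 36 + 345 + 63 + 52 = 845
e = 845 / (845 + 316) = 845 / 1161 = 0.7278
Estimated eligible among unknowns → 0.7278 × 132 = 96.07
Denom → 845 + 96.07 = 941.07
RR3 = 349 / 941.07 = 0.3709

37.1%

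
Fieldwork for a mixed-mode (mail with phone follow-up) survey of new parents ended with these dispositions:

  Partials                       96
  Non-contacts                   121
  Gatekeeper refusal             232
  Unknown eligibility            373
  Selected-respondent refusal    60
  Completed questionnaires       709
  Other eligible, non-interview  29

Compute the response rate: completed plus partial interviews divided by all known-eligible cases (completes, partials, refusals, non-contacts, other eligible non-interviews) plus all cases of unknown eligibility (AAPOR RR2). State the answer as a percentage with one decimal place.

49.7%

Refusals = 232 + 60 = 292
Top = 709 + 96 = 805
Base = 709 + 96 + 292 + 121 + 29 + 373 = 1620
RR2 = 805 / 1620 = 0.4969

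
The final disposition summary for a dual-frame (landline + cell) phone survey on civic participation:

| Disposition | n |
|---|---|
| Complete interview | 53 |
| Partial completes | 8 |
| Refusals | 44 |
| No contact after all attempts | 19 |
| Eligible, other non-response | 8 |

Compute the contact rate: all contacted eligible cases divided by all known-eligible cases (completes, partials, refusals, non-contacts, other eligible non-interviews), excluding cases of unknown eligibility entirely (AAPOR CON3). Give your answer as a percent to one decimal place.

Top → 53 + 8 + 44 + 8 = 113
Denom → 53 + 8 + 44 + 19 + 8 = 132
CON3 = 113 / 132 = 0.8561

85.6%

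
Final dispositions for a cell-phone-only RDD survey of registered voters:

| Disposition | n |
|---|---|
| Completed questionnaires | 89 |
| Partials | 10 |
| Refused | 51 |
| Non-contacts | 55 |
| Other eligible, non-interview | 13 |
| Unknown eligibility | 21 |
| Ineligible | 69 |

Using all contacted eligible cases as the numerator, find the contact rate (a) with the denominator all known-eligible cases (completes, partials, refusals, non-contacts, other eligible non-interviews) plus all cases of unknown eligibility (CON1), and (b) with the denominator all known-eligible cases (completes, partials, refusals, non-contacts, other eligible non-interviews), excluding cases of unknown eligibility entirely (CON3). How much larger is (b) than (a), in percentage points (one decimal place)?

6.6

Num = 89 + 10 + 51 + 13 = 163
Base = 89 + 10 + 51 + 55 + 13 + 21 = 239
CON1 = 163 / 239 = 0.6820
Base = 89 + 10 + 51 + 55 + 13 = 218
CON3 = 163 / 218 = 0.7477
Difference = 74.77 − 68.20 = 6.57 percentage points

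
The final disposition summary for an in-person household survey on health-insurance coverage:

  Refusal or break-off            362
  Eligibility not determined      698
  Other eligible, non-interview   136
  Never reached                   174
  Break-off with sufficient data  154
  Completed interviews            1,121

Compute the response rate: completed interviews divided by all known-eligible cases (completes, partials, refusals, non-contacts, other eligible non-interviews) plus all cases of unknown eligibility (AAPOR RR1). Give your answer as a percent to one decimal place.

42.4%

Num → 1121
Denom → 1121 + 154 + 362 + 174 + 136 + 698 = 2645
RR1 = 1121 / 2645 = 0.4238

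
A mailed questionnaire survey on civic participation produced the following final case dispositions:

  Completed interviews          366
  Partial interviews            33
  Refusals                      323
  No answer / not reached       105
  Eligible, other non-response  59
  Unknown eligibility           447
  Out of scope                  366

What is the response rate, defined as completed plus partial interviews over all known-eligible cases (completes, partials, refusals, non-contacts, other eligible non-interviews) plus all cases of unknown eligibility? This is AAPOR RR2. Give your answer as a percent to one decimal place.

Numerator = 366 + 33 = 399
Base = 366 + 33 + 323 + 105 + 59 + 447 = 1333
RR2 = 399 / 1333 = 0.2993

29.9%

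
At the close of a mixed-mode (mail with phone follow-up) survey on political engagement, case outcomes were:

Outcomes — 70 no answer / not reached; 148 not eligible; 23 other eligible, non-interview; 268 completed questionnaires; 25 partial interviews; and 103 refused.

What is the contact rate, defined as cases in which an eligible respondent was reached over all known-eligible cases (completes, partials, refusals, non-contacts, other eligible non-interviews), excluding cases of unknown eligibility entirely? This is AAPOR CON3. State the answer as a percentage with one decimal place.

85.7%

Num: 268 + 25 + 103 + 23 = 419
Base: 268 + 25 + 103 + 70 + 23 = 489
CON3 = 419 / 489 = 0.8569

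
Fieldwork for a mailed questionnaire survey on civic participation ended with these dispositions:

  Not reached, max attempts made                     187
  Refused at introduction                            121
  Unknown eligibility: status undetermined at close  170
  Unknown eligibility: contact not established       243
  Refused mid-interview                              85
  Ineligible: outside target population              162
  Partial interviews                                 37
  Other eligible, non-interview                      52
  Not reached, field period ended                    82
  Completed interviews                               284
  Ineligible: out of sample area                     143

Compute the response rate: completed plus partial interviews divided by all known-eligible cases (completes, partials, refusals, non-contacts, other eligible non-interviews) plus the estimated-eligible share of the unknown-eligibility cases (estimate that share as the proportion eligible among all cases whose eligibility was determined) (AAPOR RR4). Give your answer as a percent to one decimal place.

Refusals = 121 + 85 = 206
Never reached = 82 + 187 = 269
Unknown eligibility = 243 + 170 = 413
Ineligible = 162 + 143 = 305
Top → 284 + 37 = 321
Known eligible → 284 + 37 + 206 + 269 + 52 = 848
e = 848 / (848 + 305) = 848 / 1153 = 0.7355
Eligible share of unknowns → 0.7355 × 413 = 303.76
Denom → 848 + 303.76 = 1151.76
RR4 = 321 / 1151.76 = 0.2787

27.9%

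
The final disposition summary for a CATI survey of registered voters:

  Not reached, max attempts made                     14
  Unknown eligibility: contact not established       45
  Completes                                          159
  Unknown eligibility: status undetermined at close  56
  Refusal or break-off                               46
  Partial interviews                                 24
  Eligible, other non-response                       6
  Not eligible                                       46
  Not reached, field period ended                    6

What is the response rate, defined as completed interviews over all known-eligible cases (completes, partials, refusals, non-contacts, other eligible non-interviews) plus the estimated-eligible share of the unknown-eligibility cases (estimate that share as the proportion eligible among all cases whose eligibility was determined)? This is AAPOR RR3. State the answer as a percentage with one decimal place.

No answer / not reached = 6 + 14 = 20
Unknown eligibility = 45 + 56 = 101
Num → 159
Known eligible → 159 + 24 + 46 + 20 + 6 = 255
e = 255 / (255 + 46) = 255 / 301 = 0.8472
Eligible share of unknowns → 0.8472 × 101 = 85.57
Denom → 255 + 85.57 = 340.57
RR3 = 159 / 340.57 = 0.4669

46.7%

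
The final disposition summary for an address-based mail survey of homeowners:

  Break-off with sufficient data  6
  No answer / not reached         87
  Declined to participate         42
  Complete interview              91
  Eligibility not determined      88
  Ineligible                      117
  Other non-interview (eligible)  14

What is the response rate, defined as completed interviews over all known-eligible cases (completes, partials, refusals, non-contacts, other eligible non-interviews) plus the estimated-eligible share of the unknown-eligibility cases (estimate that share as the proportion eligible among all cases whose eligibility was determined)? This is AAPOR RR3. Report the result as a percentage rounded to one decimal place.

Top: 91
Known eligible: 91 + 6 + 42 + 87 + 14 = 240
e = 240 / (240 + 117) = 240 / 357 = 0.6723
Estimated eligible among unknowns: 0.6723 × 88 = 59.16
Denominator: 240 + 59.16 = 299.16
RR3 = 91 / 299.16 = 0.3042

30.4%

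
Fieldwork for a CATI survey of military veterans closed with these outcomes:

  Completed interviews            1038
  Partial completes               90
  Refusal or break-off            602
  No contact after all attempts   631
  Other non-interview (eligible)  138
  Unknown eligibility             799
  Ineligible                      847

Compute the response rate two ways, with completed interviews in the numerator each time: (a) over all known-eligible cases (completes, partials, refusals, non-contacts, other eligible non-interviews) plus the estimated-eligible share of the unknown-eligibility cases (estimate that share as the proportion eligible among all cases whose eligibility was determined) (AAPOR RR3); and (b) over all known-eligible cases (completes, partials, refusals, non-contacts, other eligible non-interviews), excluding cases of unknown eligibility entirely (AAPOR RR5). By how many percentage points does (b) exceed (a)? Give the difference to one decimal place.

Numerator = 1038
Known eligible = 1038 + 90 + 602 + 631 + 138 = 2499
e = 2499 / (2499 + 847) = 2499 / 3346 = 0.7469
e × U = 0.7469 × 799 = 596.77
Base = 2499 + 596.77 = 3095.77
RR3 = 1038 / 3095.77 = 0.3353
Base = 1038 + 90 + 602 + 631 + 138 = 2499
RR5 = 1038 / 2499 = 0.4154
Difference = 41.54 − 33.53 = 8.01 percentage points

8.0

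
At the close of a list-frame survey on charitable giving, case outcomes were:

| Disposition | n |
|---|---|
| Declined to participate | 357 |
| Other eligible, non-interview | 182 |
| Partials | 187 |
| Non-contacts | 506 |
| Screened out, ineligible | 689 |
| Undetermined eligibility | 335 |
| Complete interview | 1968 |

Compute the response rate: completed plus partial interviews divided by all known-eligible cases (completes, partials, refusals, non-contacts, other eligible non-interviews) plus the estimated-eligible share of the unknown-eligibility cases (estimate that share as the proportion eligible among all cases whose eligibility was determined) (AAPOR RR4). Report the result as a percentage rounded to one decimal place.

Top → 1968 + 187 = 2155
Known eligible → 1968 + 187 + 357 + 506 + 182 = 3200
e = 3200 / (3200 + 689) = 3200 / 3889 = 0.8228
Estimated eligible among unknowns → 0.8228 × 335 = 275.64
Denominator → 3200 + 275.64 = 3475.64
RR4 = 2155 / 3475.64 = 0.6200

62.0%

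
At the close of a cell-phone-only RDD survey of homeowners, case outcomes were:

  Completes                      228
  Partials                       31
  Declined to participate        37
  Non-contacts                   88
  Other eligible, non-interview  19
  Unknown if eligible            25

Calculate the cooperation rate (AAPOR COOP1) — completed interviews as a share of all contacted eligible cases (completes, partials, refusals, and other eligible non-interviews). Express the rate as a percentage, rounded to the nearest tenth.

Top: 228
Denominator: 228 + 31 + 37 + 19 = 315
COOP1 = 228 / 315 = 0.7238

72.4%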